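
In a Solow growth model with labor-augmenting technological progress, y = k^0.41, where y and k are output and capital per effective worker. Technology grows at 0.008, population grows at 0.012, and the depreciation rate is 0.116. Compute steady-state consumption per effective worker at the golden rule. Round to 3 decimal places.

n + g + δ = 0.012 + 0.008 + 0.116 = 0.136.
Golden rule sets MPK = n+g+δ: 0.41·k^(0.41−1) = 0.136, so k_gold = (0.41/0.136)^(1/0.59) ≈ 6.4905.
y_gold = 6.4905^0.41 ≈ 2.1530.
c_gold = y_gold − (n+g+δ)·k_gold = 2.1530 − 0.136·6.4905 ≈ 1.2702.

c_gold ≈ 1.270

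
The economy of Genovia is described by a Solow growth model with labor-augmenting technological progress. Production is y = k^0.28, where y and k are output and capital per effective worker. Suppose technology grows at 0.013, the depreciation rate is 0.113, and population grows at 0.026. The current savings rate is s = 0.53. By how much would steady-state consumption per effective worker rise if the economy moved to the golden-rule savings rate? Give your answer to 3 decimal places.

Δc ≈ 0.149

Break-even investment rate: n + g + δ = 0.026 + 0.013 + 0.113 = 0.152.
Current steady state (s = 0.53): k* = (0.53/0.152)^(1/0.72) ≈ 5.6673, y* = 5.6673^0.28 ≈ 1.6253, c* = (1−0.53)·1.6253 ≈ 0.7639.
At the golden rule the marginal product of capital equals n+g+δ: 0.28·k^(0.28−1) = 0.152. Solving, k_gold = (0.28/0.152)^(1/0.72) ≈ 2.3361.
y_gold = 2.3361^0.28 ≈ 1.2682, c_gold = y_gold − 0.152·k_gold ≈ 0.9131.
Gain: Δc = 0.9131 − 0.7639 ≈ 0.1492.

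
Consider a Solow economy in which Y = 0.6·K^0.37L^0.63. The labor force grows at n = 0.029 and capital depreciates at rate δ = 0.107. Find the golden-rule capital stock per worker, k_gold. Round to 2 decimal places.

Capital per worker breaks even when investment replaces (n + δ)·k; here n + δ = 0.136.
Maximizing c = f(k) − (n+δ)·k gives f'(k) = n+δ, i.e. 0.37·0.6·k^(0.37−1) = 0.136, so k_gold = (0.37·0.6/0.136)^(1/0.63) ≈ 2.1767.

k_gold ≈ 2.18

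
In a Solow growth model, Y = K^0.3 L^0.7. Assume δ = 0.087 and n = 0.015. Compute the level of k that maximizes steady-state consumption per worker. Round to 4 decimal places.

n + δ = 0.015 + 0.087 = 0.102.
At the golden rule the marginal product of capital equals n+δ: 0.3·k^(0.3−1) = 0.102. Solving, k_gold = (0.3/0.102)^(1/0.7) ≈ 4.6700.

k_gold ≈ 4.6700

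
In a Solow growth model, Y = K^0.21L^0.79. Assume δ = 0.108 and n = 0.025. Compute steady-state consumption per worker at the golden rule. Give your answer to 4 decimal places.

c_gold ≈ 0.8920

The effective depreciation rate is n + δ = 0.025 + 0.108 = 0.133.
Golden rule sets MPK = n+δ: 0.21·k^(0.21−1) = 0.133, so k_gold = (0.21/0.133)^(1/0.79) ≈ 1.7828.
y_gold = 1.7828^0.21 ≈ 1.1291.
c_gold = y_gold − (n+δ)·k_gold = 1.1291 − 0.133·1.7828 ≈ 0.8920.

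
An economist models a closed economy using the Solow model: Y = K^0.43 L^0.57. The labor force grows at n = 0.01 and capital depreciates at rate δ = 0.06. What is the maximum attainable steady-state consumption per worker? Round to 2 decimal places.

Break-even investment rate: n + δ = 0.01 + 0.06 = 0.07.
Maximizing c = f(k) − (n+δ)·k gives f'(k) = n+δ, i.e. 0.43·k^(0.43−1) = 0.07, so k_gold = (0.43/0.07)^(1/0.57) ≈ 24.1605.
y_gold = 24.1605^0.43 ≈ 3.9331.
c_gold = y_gold − (n+δ)·k_gold = 3.9331 − 0.07·24.1605 ≈ 2.2419.

c_gold ≈ 2.24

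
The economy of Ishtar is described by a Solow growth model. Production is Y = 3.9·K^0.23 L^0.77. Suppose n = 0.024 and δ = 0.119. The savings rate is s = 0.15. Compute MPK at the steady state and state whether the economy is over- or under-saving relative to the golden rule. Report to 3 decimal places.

n + δ = 0.024 + 0.119 = 0.143.
Steady-state k*: s·A·k^0.23 = 0.143·k gives k* = (0.15·3.9/0.143)^(1/0.77) ≈ 6.2312.
MPK = 0.23·3.9·6.2312^(-0.77) ≈ 0.2193.
MPK > n+δ = 0.143, so the economy is dynamically efficient (under-saving).

under-saving; MPK ≈ 0.219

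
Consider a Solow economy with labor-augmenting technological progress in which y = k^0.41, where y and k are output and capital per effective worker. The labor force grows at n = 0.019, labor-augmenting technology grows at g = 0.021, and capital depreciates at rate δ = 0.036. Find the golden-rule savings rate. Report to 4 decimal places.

Break-even investment rate: n + g + δ = 0.019 + 0.021 + 0.036 = 0.076.
At the golden rule MPK = n+g+δ, and in any Cobb-Douglas steady state s = (n+g+δ)·k/y = MPK·k/y = capital's share 0.41.

s_gold = 0.4100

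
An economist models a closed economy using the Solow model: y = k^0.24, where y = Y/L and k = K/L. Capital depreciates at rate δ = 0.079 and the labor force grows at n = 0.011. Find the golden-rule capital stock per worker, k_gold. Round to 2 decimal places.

k_gold ≈ 3.63

The effective depreciation rate is n + δ = 0.011 + 0.079 = 0.09.
Maximizing c = f(k) − (n+δ)·k gives f'(k) = n+δ, i.e. 0.24·k^(0.24−1) = 0.09, so k_gold = (0.24/0.09)^(1/0.76) ≈ 3.6348.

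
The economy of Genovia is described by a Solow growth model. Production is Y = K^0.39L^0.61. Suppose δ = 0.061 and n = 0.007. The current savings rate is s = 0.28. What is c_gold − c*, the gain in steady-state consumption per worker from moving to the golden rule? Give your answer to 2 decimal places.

The effective depreciation rate is n + δ = 0.007 + 0.061 = 0.068.
Current steady state (s = 0.28): k* = (0.28/0.068)^(1/0.61) ≈ 10.1770, y* = 10.1770^0.39 ≈ 2.4716, c* = (1−0.28)·2.4716 ≈ 1.7795.
Golden rule sets MPK = n+δ: 0.39·k^(0.39−1) = 0.068, so k_gold = (0.39/0.068)^(1/0.61) ≈ 17.5200.
y_gold = 17.5200^0.39 ≈ 3.0548, c_gold = y_gold − 0.068·k_gold ≈ 1.8634.
Gain: Δc = 1.8634 − 1.7795 ≈ 0.0839.

Δc ≈ 0.08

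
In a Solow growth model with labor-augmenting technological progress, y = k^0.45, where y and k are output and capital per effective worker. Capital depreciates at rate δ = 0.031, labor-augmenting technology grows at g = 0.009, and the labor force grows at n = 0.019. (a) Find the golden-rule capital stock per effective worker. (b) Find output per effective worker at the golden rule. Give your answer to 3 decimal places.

Break-even investment rate: n + g + δ = 0.019 + 0.009 + 0.031 = 0.059.
Maximizing c = f(k) − (n+g+δ)·k gives f'(k) = n+g+δ, i.e. 0.45·k^(0.45−1) = 0.059, so k_gold = (0.45/0.059)^(1/0.55) ≈ 40.2061.
y_gold = 40.2061^0.45 ≈ 5.2715.

(a) k_gold ≈ 40.206; (b) y_gold ≈ 5.271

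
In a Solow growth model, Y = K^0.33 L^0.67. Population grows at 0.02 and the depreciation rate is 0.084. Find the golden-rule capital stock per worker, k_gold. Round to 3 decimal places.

Break-even investment rate: n + δ = 0.02 + 0.084 = 0.104.
Golden rule sets MPK = n+δ: 0.33·k^(0.33−1) = 0.104, so k_gold = (0.33/0.104)^(1/0.67) ≈ 5.6037.

k_gold ≈ 5.604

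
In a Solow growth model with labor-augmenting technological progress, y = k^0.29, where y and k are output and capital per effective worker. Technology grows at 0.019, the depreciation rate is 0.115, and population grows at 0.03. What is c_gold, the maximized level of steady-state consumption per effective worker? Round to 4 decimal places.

n + g + δ = 0.03 + 0.019 + 0.115 = 0.164.
At the golden rule the marginal product of capital equals n+g+δ: 0.29·k^(0.29−1) = 0.164. Solving, k_gold = (0.29/0.164)^(1/0.71) ≈ 2.2319.
y_gold = 2.2319^0.29 ≈ 1.2622.
c_gold = y_gold − (n+g+δ)·k_gold = 1.2622 − 0.164·2.2319 ≈ 0.8961.

c_gold ≈ 0.8961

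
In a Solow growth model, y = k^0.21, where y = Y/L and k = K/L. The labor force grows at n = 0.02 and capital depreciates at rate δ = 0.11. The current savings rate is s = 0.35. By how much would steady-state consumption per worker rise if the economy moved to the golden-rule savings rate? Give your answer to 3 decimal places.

Δc ≈ 0.052

The effective depreciation rate is n + δ = 0.02 + 0.11 = 0.13.
Current steady state (s = 0.35): k* = (0.35/0.13)^(1/0.79) ≈ 3.5032, y* = 3.5032^0.21 ≈ 1.3012, c* = (1−0.35)·1.3012 ≈ 0.8458.
Setting f'(k) = n+δ gives 0.21·k^(0.21−1) = 0.13, hence k_gold = (0.21/0.13)^(1/0.79) ≈ 1.8350.
y_gold = 1.8350^0.21 ≈ 1.1360, c_gold = y_gold − 0.13·k_gold ≈ 0.8974.
Gain: Δc = 0.8974 − 0.8458 ≈ 0.0516.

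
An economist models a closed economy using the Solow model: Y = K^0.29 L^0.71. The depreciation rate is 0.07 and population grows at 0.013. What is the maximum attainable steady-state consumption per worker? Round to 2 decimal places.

Capital per worker breaks even when investment replaces (n + δ)·k; here n + δ = 0.083.
Golden rule sets MPK = n+δ: 0.29·k^(0.29−1) = 0.083, so k_gold = (0.29/0.083)^(1/0.71) ≈ 5.8242.
y_gold = 5.8242^0.29 ≈ 1.6669.
c_gold = y_gold − (n+δ)·k_gold = 1.6669 − 0.083·5.8242 ≈ 1.1835.

c_gold ≈ 1.18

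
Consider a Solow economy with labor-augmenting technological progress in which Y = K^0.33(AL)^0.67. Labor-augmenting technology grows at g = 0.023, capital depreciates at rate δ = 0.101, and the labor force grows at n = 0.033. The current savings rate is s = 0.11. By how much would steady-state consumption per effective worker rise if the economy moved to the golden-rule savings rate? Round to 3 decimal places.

Break-even investment rate: n + g + δ = 0.033 + 0.023 + 0.101 = 0.157.
Current steady state (s = 0.11): k* = (0.11/0.157)^(1/0.67) ≈ 0.5880, y* = 0.5880^0.33 ≈ 0.8393, c* = (1−0.11)·0.8393 ≈ 0.7469.
At the golden rule the marginal product of capital equals n+g+δ: 0.33·k^(0.33−1) = 0.157. Solving, k_gold = (0.33/0.157)^(1/0.67) ≈ 3.0305.
y_gold = 3.0305^0.33 ≈ 1.4418, c_gold = y_gold − 0.157·k_gold ≈ 0.9660.
Gain: Δc = 0.9660 − 0.7469 ≈ 0.2190.

Δc ≈ 0.219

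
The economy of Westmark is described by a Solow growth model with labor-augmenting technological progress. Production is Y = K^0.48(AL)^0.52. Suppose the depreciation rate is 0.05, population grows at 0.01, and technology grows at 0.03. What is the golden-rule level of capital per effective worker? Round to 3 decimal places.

k_gold ≈ 25.008

Capital per effective worker breaks even when investment replaces (n + g + δ)·k; here n + g + δ = 0.09.
At the golden rule the marginal product of capital equals n+g+δ: 0.48·k^(0.48−1) = 0.09. Solving, k_gold = (0.48/0.09)^(1/0.52) ≈ 25.0077.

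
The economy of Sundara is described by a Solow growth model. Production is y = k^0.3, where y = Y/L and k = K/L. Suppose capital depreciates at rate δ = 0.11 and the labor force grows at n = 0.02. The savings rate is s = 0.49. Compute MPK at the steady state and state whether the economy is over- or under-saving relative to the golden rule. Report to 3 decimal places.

Capital per worker breaks even when investment replaces (n + δ)·k; here n + δ = 0.13.
Steady-state k*: s·k^0.3 = 0.13·k gives k* = (0.49/0.13)^(1/0.7) ≈ 6.6561.
MPK = 0.3·6.6561^(-0.7) ≈ 0.0796.
MPK < n+δ = 0.13, so the economy is dynamically inefficient (over-saving).

over-saving; MPK ≈ 0.080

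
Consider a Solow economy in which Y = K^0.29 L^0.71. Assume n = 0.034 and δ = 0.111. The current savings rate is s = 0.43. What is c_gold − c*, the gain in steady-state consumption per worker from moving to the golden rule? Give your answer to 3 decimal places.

Δc ≈ 0.054

n + δ = 0.034 + 0.111 = 0.145.
Current steady state (s = 0.43): k* = (0.43/0.145)^(1/0.71) ≈ 4.6231, y* = 4.6231^0.29 ≈ 1.5589, c* = (1−0.43)·1.5589 ≈ 0.8886.
Golden rule sets MPK = n+δ: 0.29·k^(0.29−1) = 0.145, so k_gold = (0.29/0.145)^(1/0.71) ≈ 2.6545.
y_gold = 2.6545^0.29 ≈ 1.3273, c_gold = y_gold − 0.145·k_gold ≈ 0.9424.
Gain: Δc = 0.9424 − 0.8886 ≈ 0.0538.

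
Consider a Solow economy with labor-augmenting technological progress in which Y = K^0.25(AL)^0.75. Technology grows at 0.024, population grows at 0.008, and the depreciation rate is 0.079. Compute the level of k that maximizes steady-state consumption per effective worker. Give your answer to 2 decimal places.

Capital per effective worker breaks even when investment replaces (n + g + δ)·k; here n + g + δ = 0.111.
Setting f'(k) = n+g+δ gives 0.25·k^(0.25−1) = 0.111, hence k_gold = (0.25/0.111)^(1/0.75) ≈ 2.9523.

k_gold ≈ 2.95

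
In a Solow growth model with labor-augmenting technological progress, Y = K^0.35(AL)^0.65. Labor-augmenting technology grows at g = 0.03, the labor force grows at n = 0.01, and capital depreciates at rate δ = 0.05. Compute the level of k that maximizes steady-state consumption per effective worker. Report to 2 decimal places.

k_gold ≈ 8.08

The effective depreciation rate is n + g + δ = 0.01 + 0.03 + 0.05 = 0.09.
Maximizing c = f(k) − (n+g+δ)·k gives f'(k) = n+g+δ, i.e. 0.35·k^(0.35−1) = 0.09, so k_gold = (0.35/0.09)^(1/0.65) ≈ 8.0802.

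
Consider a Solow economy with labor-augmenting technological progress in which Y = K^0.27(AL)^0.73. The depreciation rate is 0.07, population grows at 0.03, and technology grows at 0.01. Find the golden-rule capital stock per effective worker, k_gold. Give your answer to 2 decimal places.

Capital per effective worker breaks even when investment replaces (n + g + δ)·k; here n + g + δ = 0.11.
Maximizing c = f(k) − (n+g+δ)·k gives f'(k) = n+g+δ, i.e. 0.27·k^(0.27−1) = 0.11, so k_gold = (0.27/0.11)^(1/0.73) ≈ 3.4214.

k_gold ≈ 3.42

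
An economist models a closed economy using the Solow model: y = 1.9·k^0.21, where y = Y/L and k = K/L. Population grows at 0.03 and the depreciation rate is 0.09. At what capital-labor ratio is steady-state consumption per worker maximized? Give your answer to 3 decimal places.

k_gold ≈ 4.576

Break-even investment rate: n + δ = 0.03 + 0.09 = 0.12.
At the golden rule the marginal product of capital equals n+δ: 0.21·1.9·k^(0.21−1) = 0.12. Solving, k_gold = (0.21·1.9/0.12)^(1/0.79) ≈ 4.5761.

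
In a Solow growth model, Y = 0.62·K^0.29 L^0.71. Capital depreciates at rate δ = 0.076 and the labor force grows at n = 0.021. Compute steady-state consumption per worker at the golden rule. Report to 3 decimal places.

The effective depreciation rate is n + δ = 0.021 + 0.076 = 0.097.
At the golden rule the marginal product of capital equals n+δ: 0.29·0.62·k^(0.29−1) = 0.097. Solving, k_gold = (0.29·0.62/0.097)^(1/0.71) ≈ 2.3850.
y_gold = 0.62·2.3850^0.29 ≈ 0.7977.
c_gold = y_gold − (n+δ)·k_gold = 0.7977 − 0.097·2.3850 ≈ 0.5664.

c_gold ≈ 0.566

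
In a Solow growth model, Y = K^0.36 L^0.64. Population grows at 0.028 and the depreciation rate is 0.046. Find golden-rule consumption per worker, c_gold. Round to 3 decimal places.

c_gold ≈ 1.558

Break-even investment rate: n + δ = 0.028 + 0.046 = 0.074.
Golden rule sets MPK = n+δ: 0.36·k^(0.36−1) = 0.074, so k_gold = (0.36/0.074)^(1/0.64) ≈ 11.8454.
y_gold = 11.8454^0.36 ≈ 2.4349.
c_gold = y_gold − (n+δ)·k_gold = 2.4349 − 0.074·11.8454 ≈ 1.5583.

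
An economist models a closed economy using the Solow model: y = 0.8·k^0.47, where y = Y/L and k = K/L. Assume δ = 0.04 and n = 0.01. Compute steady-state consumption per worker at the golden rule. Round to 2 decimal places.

c_gold ≈ 2.54

Capital per worker breaks even when investment replaces (n + δ)·k; here n + δ = 0.05.
At the golden rule the marginal product of capital equals n+δ: 0.47·0.8·k^(0.47−1) = 0.05. Solving, k_gold = (0.47·0.8/0.05)^(1/0.53) ≈ 45.0030.
y_gold = 0.8·45.0030^0.47 ≈ 4.7876.
c_gold = y_gold − (n+δ)·k_gold = 4.7876 − 0.05·45.0030 ≈ 2.5374.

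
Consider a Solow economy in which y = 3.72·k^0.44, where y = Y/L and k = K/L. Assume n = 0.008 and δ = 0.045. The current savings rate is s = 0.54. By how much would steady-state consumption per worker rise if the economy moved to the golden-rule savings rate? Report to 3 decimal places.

Break-even investment rate: n + δ = 0.008 + 0.045 = 0.053.
Current steady state (s = 0.54): k* = (0.54·3.72/0.053)^(1/0.56) ≈ 659.2304, y* = 3.72·659.2304^0.44 ≈ 64.7022, c* = (1−0.54)·64.7022 ≈ 29.7630.
Golden rule sets MPK = n+δ: 0.44·3.72·k^(0.44−1) = 0.053, so k_gold = (0.44·3.72/0.053)^(1/0.56) ≈ 457.3133.
y_gold = 3.72·457.3133^0.44 ≈ 55.0855, c_gold = y_gold − 0.053·k_gold ≈ 30.8479.
Gain: Δc = 30.8479 − 29.7630 ≈ 1.0848.

Δc ≈ 1.085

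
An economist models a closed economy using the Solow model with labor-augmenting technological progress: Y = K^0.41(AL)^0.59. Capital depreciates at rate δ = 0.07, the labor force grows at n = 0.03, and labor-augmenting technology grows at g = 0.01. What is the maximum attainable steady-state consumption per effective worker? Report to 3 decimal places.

The effective depreciation rate is n + g + δ = 0.03 + 0.01 + 0.07 = 0.11.
At the golden rule the marginal product of capital equals n+g+δ: 0.41·k^(0.41−1) = 0.11. Solving, k_gold = (0.41/0.11)^(1/0.59) ≈ 9.2995.
y_gold = 9.2995^0.41 ≈ 2.4950.
c_gold = y_gold − (n+g+δ)·k_gold = 2.4950 − 0.11·9.2995 ≈ 1.4720.

c_gold ≈ 1.472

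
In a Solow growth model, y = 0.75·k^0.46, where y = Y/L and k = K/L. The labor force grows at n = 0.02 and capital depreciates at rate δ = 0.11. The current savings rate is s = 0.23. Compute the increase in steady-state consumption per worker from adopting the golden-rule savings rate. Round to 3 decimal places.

Δc ≈ 0.195

Capital per worker breaks even when investment replaces (n + δ)·k; here n + δ = 0.13.
Current steady state (s = 0.23): k* = (0.23·0.75/0.13)^(1/0.54) ≈ 1.6885, y* = 0.75·1.6885^0.46 ≈ 0.9543, c* = (1−0.23)·0.9543 ≈ 0.7348.
Setting f'(k) = n+δ gives 0.46·0.75·k^(0.46−1) = 0.13, hence k_gold = (0.46·0.75/0.13)^(1/0.54) ≈ 6.0947.
y_gold = 0.75·6.0947^0.46 ≈ 1.7224, c_gold = y_gold − 0.13·k_gold ≈ 0.9301.
Gain: Δc = 0.9301 − 0.7348 ≈ 0.1953.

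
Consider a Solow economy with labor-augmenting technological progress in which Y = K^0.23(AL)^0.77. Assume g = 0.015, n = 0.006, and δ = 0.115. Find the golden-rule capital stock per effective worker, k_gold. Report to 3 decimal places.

k_gold ≈ 1.979

The effective depreciation rate is n + g + δ = 0.006 + 0.015 + 0.115 = 0.136.
Golden rule sets MPK = n+g+δ: 0.23·k^(0.23−1) = 0.136, so k_gold = (0.23/0.136)^(1/0.77) ≈ 1.9786.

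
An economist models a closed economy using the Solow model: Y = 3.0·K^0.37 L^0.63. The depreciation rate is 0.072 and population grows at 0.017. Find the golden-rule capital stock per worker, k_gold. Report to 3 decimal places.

k_gold ≈ 54.900

n + δ = 0.017 + 0.072 = 0.089.
Golden rule sets MPK = n+δ: 0.37·3.0·k^(0.37−1) = 0.089, so k_gold = (0.37·3.0/0.089)^(1/0.63) ≈ 54.9005.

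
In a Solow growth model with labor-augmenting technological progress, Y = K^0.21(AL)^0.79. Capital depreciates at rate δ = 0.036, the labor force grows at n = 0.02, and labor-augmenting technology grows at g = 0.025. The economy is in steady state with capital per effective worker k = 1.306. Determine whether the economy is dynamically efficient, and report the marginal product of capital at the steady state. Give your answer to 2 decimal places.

Break-even investment rate: n + g + δ = 0.02 + 0.025 + 0.036 = 0.081.
MPK = 0.21·k^(0.21−1) = 0.21·1.306^(-0.79) ≈ 0.1701.
MPK > 0.081, so the economy is dynamically efficient (under-saving).

dynamically efficient; MPK ≈ 0.17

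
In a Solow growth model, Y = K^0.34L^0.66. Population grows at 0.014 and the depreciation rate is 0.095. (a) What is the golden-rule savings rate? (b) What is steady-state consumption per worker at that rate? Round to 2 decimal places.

(a) s_gold = 0.34; (b) c_gold ≈ 1.19

Break-even investment rate: n + δ = 0.014 + 0.095 = 0.109.
For Cobb-Douglas, s_gold equals capital's share: s_gold = 0.34.
Golden rule sets MPK = n+δ: 0.34·k^(0.34−1) = 0.109, so k_gold = (0.34/0.109)^(1/0.66) ≈ 5.6049.
y_gold = 5.6049^0.34 ≈ 1.7969; c_gold = (1−0.34)·y_gold ≈ 1.1859.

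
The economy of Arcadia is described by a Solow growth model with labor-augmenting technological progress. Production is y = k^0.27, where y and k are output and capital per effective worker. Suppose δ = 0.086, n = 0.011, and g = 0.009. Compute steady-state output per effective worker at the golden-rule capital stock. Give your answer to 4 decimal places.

y_gold ≈ 1.4131

Capital per effective worker breaks even when investment replaces (n + g + δ)·k; here n + g + δ = 0.106.
Golden rule sets MPK = n+g+δ: 0.27·k^(0.27−1) = 0.106, so k_gold = (0.27/0.106)^(1/0.73) ≈ 3.5995.
Output: y_gold = k_gold^0.27 = 3.5995^0.27 ≈ 1.4131.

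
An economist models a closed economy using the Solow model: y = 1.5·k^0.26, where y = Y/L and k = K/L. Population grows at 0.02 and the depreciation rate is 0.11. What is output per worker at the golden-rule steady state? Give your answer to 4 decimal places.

y_gold ≈ 2.2066

Capital per worker breaks even when investment replaces (n + δ)·k; here n + δ = 0.13.
Setting f'(k) = n+δ gives 0.26·1.5·k^(0.26−1) = 0.13, hence k_gold = (0.26·1.5/0.13)^(1/0.74) ≈ 4.4132.
Output: y_gold = 1.5·k_gold^0.26 = 1.5·4.4132^0.26 ≈ 2.2066.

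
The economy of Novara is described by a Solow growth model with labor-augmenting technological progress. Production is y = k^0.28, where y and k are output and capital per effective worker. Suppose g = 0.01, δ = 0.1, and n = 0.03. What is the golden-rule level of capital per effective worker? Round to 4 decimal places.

k_gold ≈ 2.6188

n + g + δ = 0.03 + 0.01 + 0.1 = 0.14.
Setting f'(k) = n+g+δ gives 0.28·k^(0.28−1) = 0.14, hence k_gold = (0.28/0.14)^(1/0.72) ≈ 2.6188.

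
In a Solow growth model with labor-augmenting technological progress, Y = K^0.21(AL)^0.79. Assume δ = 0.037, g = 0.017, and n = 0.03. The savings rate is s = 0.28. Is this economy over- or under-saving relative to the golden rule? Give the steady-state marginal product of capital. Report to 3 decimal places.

over-saving; MPK ≈ 0.063

n + g + δ = 0.03 + 0.017 + 0.037 = 0.084.
Steady-state k*: s·k^0.21 = 0.084·k gives k* = (0.28/0.084)^(1/0.79) ≈ 4.5906.
MPK = 0.21·4.5906^(-0.79) ≈ 0.0630.
MPK < n+g+δ = 0.084, so the economy is dynamically inefficient (over-saving).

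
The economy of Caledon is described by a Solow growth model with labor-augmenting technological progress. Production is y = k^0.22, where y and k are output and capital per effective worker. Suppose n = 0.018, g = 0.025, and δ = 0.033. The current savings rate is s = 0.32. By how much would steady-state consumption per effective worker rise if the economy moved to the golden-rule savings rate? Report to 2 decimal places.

Δc ≈ 0.03

The effective depreciation rate is n + g + δ = 0.018 + 0.025 + 0.033 = 0.076.
Current steady state (s = 0.32): k* = (0.32/0.076)^(1/0.78) ≈ 6.3158, y* = 6.3158^0.22 ≈ 1.5000, c* = (1−0.32)·1.5000 ≈ 1.0200.
Setting f'(k) = n+g+δ gives 0.22·k^(0.22−1) = 0.076, hence k_gold = (0.22/0.076)^(1/0.78) ≈ 3.9067.
y_gold = 3.9067^0.22 ≈ 1.3496, c_gold = y_gold − 0.076·k_gold ≈ 1.0527.
Gain: Δc = 1.0527 − 1.0200 ≈ 0.0327.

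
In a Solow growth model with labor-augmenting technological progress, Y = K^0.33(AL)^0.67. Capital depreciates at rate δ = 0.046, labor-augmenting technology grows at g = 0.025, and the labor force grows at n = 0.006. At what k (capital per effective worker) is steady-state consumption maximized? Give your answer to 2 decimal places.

k_gold ≈ 8.78

The effective depreciation rate is n + g + δ = 0.006 + 0.025 + 0.046 = 0.077.
Setting f'(k) = n+g+δ gives 0.33·k^(0.33−1) = 0.077, hence k_gold = (0.33/0.077)^(1/0.67) ≈ 8.7764.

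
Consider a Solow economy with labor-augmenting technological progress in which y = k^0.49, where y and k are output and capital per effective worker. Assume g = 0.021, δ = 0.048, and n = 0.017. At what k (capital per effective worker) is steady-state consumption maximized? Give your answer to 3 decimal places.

n + g + δ = 0.017 + 0.021 + 0.048 = 0.086.
At the golden rule the marginal product of capital equals n+g+δ: 0.49·k^(0.49−1) = 0.086. Solving, k_gold = (0.49/0.086)^(1/0.51) ≈ 30.3222.

k_gold ≈ 30.322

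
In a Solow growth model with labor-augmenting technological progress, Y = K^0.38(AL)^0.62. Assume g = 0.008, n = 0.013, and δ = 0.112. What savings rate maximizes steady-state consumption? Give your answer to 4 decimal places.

Capital per effective worker breaks even when investment replaces (n + g + δ)·k; here n + g + δ = 0.133.
At the golden rule MPK = n+g+δ, and in any Cobb-Douglas steady state s = (n+g+δ)·k/y = MPK·k/y = capital's share 0.38.

s_gold = 0.3800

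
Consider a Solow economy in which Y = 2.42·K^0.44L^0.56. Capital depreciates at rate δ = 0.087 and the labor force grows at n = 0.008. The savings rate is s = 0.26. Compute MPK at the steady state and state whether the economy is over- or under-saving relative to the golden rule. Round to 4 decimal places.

n + δ = 0.008 + 0.087 = 0.095.
Steady-state k*: s·A·k^0.44 = 0.095·k gives k* = (0.26·2.42/0.095)^(1/0.56) ≈ 29.2542.
MPK = 0.44·2.42·29.2542^(-0.56) ≈ 0.1608.
MPK > n+δ = 0.095, so the economy is dynamically efficient (under-saving).

under-saving; MPK ≈ 0.1608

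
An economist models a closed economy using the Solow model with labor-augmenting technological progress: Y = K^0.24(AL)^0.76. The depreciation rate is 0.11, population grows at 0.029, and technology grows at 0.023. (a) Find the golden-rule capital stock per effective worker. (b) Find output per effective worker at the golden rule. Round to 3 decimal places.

The effective depreciation rate is n + g + δ = 0.029 + 0.023 + 0.11 = 0.162.
Setting f'(k) = n+g+δ gives 0.24·k^(0.24−1) = 0.162, hence k_gold = (0.24/0.162)^(1/0.76) ≈ 1.6773.
y_gold = 1.6773^0.24 ≈ 1.1322.

(a) k_gold ≈ 1.677; (b) y_gold ≈ 1.132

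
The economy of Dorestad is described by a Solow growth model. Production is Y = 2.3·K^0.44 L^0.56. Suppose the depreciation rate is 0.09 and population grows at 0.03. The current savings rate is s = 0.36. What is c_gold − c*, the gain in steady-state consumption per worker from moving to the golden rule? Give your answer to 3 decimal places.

Capital per worker breaks even when investment replaces (n + δ)·k; here n + δ = 0.12.
Current steady state (s = 0.36): k* = (0.36·2.3/0.12)^(1/0.56) ≈ 31.4735, y* = 2.3·31.4735^0.44 ≈ 10.4912, c* = (1−0.36)·10.4912 ≈ 6.7143.
Golden rule sets MPK = n+δ: 0.44·2.3·k^(0.44−1) = 0.12, so k_gold = (0.44·2.3/0.12)^(1/0.56) ≈ 45.0371.
y_gold = 2.3·45.0371^0.44 ≈ 12.2828, c_gold = y_gold − 0.12·k_gold ≈ 6.8784.
Gain: Δc = 6.8784 − 6.7143 ≈ 0.1640.

Δc ≈ 0.164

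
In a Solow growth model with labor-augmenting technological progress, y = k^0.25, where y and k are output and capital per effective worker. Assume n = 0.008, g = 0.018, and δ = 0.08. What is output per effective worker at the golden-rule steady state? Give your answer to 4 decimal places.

Break-even investment rate: n + g + δ = 0.008 + 0.018 + 0.08 = 0.106.
Setting f'(k) = n+g+δ gives 0.25·k^(0.25−1) = 0.106, hence k_gold = (0.25/0.106)^(1/0.75) ≈ 3.1394.
Output: y_gold = k_gold^0.25 = 3.1394^0.25 ≈ 1.3311.

y_gold ≈ 1.3311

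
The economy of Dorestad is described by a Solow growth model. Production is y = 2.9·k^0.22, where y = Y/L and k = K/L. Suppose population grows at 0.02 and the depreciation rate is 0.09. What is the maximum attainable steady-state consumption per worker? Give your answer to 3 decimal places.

c_gold ≈ 3.714

Break-even investment rate: n + δ = 0.02 + 0.09 = 0.11.
Setting f'(k) = n+δ gives 0.22·2.9·k^(0.22−1) = 0.11, hence k_gold = (0.22·2.9/0.11)^(1/0.78) ≈ 9.5226.
y_gold = 2.9·9.5226^0.22 ≈ 4.7613.
c_gold = y_gold − (n+δ)·k_gold = 4.7613 − 0.11·9.5226 ≈ 3.7138.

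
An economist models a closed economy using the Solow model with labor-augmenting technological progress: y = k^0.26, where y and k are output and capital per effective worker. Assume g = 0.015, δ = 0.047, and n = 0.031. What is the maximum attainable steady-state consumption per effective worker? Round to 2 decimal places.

n + g + δ = 0.031 + 0.015 + 0.047 = 0.093.
Setting f'(k) = n+g+δ gives 0.26·k^(0.26−1) = 0.093, hence k_gold = (0.26/0.093)^(1/0.74) ≈ 4.0120.
y_gold = 4.0120^0.26 ≈ 1.4351.
c_gold = y_gold − (n+g+δ)·k_gold = 1.4351 − 0.093·4.0120 ≈ 1.0620.

c_gold ≈ 1.06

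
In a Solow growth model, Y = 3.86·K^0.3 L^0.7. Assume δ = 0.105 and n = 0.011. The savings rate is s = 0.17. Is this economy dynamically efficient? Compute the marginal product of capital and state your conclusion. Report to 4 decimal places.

dynamically efficient; MPK ≈ 0.2047

Capital per worker breaks even when investment replaces (n + δ)·k; here n + δ = 0.116.
Steady-state k*: s·A·k^0.3 = 0.116·k gives k* = (0.17·3.86/0.116)^(1/0.7) ≈ 11.8881.
MPK = 0.3·3.86·11.8881^(-0.7) ≈ 0.2047.
MPK > n+δ = 0.116, so the economy is dynamically efficient (under-saving).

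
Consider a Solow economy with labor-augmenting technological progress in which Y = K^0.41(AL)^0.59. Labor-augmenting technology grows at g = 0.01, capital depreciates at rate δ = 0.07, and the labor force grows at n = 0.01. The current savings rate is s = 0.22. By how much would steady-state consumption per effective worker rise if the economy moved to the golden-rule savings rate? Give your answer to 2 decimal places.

Δc ≈ 0.24

The effective depreciation rate is n + g + δ = 0.01 + 0.01 + 0.07 = 0.09.
Current steady state (s = 0.22): k* = (0.22/0.09)^(1/0.59) ≈ 4.5492, y* = 4.5492^0.41 ≈ 1.8610, c* = (1−0.22)·1.8610 ≈ 1.4516.
At the golden rule the marginal product of capital equals n+g+δ: 0.41·k^(0.41−1) = 0.09. Solving, k_gold = (0.41/0.09)^(1/0.59) ≈ 13.0669.
y_gold = 13.0669^0.41 ≈ 2.8683, c_gold = y_gold − 0.09·k_gold ≈ 1.6923.
Gain: Δc = 1.6923 − 1.4516 ≈ 0.2407.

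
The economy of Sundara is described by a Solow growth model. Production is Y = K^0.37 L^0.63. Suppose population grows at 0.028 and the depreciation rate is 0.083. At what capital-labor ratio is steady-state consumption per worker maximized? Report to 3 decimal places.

Break-even investment rate: n + δ = 0.028 + 0.083 = 0.111.
At the golden rule the marginal product of capital equals n+δ: 0.37·k^(0.37−1) = 0.111. Solving, k_gold = (0.37/0.111)^(1/0.63) ≈ 6.7603.

k_gold ≈ 6.760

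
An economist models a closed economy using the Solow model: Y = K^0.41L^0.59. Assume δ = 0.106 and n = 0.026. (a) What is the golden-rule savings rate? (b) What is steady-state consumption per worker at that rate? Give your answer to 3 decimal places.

(a) s_gold = 0.410; (b) c_gold ≈ 1.297

n + δ = 0.026 + 0.106 = 0.132.
For Cobb-Douglas, s_gold equals capital's share: s_gold = 0.41.
Golden rule sets MPK = n+δ: 0.41·k^(0.41−1) = 0.132, so k_gold = (0.41/0.132)^(1/0.59) ≈ 6.8274.
y_gold = 6.8274^0.41 ≈ 2.1981; c_gold = (1−0.41)·y_gold ≈ 1.2969.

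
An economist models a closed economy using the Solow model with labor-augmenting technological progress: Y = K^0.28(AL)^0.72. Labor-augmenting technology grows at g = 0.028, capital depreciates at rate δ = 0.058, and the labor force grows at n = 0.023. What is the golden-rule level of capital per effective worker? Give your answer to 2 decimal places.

The effective depreciation rate is n + g + δ = 0.023 + 0.028 + 0.058 = 0.109.
Golden rule sets MPK = n+g+δ: 0.28·k^(0.28−1) = 0.109, so k_gold = (0.28/0.109)^(1/0.72) ≈ 3.7074.

k_gold ≈ 3.71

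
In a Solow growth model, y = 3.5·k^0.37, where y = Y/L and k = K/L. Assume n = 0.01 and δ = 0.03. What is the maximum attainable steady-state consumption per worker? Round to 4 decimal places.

Capital per worker breaks even when investment replaces (n + δ)·k; here n + δ = 0.04.
Golden rule sets MPK = n+δ: 0.37·3.5·k^(0.37−1) = 0.04, so k_gold = (0.37·3.5/0.04)^(1/0.63) ≈ 249.5505.
y_gold = 3.5·249.5505^0.37 ≈ 26.9784.
c_gold = y_gold − (n+δ)·k_gold = 26.9784 − 0.04·249.5505 ≈ 16.9964.

c_gold ≈ 16.9964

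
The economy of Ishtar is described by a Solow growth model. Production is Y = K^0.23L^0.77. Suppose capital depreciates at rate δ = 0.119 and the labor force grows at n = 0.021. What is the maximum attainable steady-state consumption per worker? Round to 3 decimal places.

Break-even investment rate: n + δ = 0.021 + 0.119 = 0.14.
Maximizing c = f(k) − (n+δ)·k gives f'(k) = n+δ, i.e. 0.23·k^(0.23−1) = 0.14, so k_gold = (0.23/0.14)^(1/0.77) ≈ 1.9055.
y_gold = 1.9055^0.23 ≈ 1.1598.
c_gold = y_gold − (n+δ)·k_gold = 1.1598 − 0.14·1.9055 ≈ 0.8931.

c_gold ≈ 0.893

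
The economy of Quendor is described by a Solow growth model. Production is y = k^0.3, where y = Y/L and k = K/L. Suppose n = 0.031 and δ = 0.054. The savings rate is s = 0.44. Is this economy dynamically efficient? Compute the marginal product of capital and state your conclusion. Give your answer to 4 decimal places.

n + δ = 0.031 + 0.054 = 0.085.
Steady-state k*: s·k^0.3 = 0.085·k gives k* = (0.44/0.085)^(1/0.7) ≈ 10.4724.
MPK = 0.3·10.4724^(-0.7) ≈ 0.0580.
MPK < n+δ = 0.085, so the economy is dynamically inefficient (over-saving).

dynamically inefficient; MPK ≈ 0.0580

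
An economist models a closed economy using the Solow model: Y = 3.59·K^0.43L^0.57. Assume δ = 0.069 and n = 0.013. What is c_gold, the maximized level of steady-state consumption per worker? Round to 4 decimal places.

The effective depreciation rate is n + δ = 0.013 + 0.069 = 0.082.
At the golden rule the marginal product of capital equals n+δ: 0.43·3.59·k^(0.43−1) = 0.082. Solving, k_gold = (0.43·3.59/0.082)^(1/0.57) ≈ 172.3463.
y_gold = 3.59·172.3463^0.43 ≈ 32.8660.
c_gold = y_gold − (n+δ)·k_gold = 32.8660 − 0.082·172.3463 ≈ 18.7336.

c_gold ≈ 18.7336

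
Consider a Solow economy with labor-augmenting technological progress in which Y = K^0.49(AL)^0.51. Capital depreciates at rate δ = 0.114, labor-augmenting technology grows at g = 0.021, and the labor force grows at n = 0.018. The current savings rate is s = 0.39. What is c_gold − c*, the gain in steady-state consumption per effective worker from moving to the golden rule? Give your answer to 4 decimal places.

The effective depreciation rate is n + g + δ = 0.018 + 0.021 + 0.114 = 0.153.
Current steady state (s = 0.39): k* = (0.39/0.153)^(1/0.51) ≈ 6.2634, y* = 6.2634^0.49 ≈ 2.4572, c* = (1−0.39)·2.4572 ≈ 1.4989.
At the golden rule the marginal product of capital equals n+g+δ: 0.49·k^(0.49−1) = 0.153. Solving, k_gold = (0.49/0.153)^(1/0.51) ≈ 9.7991.
y_gold = 9.7991^0.49 ≈ 3.0597, c_gold = y_gold − 0.153·k_gold ≈ 1.5605.
Gain: Δc = 1.5605 − 1.4989 ≈ 0.0616.

Δc ≈ 0.0616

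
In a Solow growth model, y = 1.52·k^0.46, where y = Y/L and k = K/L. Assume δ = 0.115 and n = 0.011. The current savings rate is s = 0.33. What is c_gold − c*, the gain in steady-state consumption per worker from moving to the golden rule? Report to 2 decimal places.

Δc ≈ 0.23

The effective depreciation rate is n + δ = 0.011 + 0.115 = 0.126.
Current steady state (s = 0.33): k* = (0.33·1.52/0.126)^(1/0.54) ≈ 12.9148, y* = 1.52·12.9148^0.46 ≈ 4.9311, c* = (1−0.33)·4.9311 ≈ 3.3038.
Maximizing c = f(k) − (n+δ)·k gives f'(k) = n+δ, i.e. 0.46·1.52·k^(0.46−1) = 0.126, so k_gold = (0.46·1.52/0.126)^(1/0.54) ≈ 23.8894.
y_gold = 1.52·23.8894^0.46 ≈ 6.5436, c_gold = y_gold − 0.126·k_gold ≈ 3.5336.
Gain: Δc = 3.5336 − 3.3038 ≈ 0.2297.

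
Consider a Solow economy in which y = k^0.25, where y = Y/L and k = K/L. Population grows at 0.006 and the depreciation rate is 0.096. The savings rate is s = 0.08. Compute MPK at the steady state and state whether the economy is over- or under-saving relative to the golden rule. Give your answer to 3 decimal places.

under-saving; MPK ≈ 0.319

n + δ = 0.006 + 0.096 = 0.102.
Steady-state k*: s·k^0.25 = 0.102·k gives k* = (0.08/0.102)^(1/0.75) ≈ 0.7233.
MPK = 0.25·0.7233^(-0.75) ≈ 0.3187.
MPK > n+δ = 0.102, so the economy is dynamically efficient (under-saving).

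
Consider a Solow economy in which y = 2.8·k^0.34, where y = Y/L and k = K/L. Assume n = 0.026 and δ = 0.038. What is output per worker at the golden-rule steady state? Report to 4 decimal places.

Break-even investment rate: n + δ = 0.026 + 0.038 = 0.064.
At the golden rule the marginal product of capital equals n+δ: 0.34·2.8·k^(0.34−1) = 0.064. Solving, k_gold = (0.34·2.8/0.064)^(1/0.66) ≈ 59.7654.
Output: y_gold = 2.8·k_gold^0.34 = 2.8·59.7654^0.34 ≈ 11.2500.

y_gold ≈ 11.2500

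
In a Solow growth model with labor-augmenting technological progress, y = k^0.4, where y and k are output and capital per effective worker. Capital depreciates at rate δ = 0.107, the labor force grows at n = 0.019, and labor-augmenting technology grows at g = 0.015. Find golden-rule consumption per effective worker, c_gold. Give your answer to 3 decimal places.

c_gold ≈ 1.202

Capital per effective worker breaks even when investment replaces (n + g + δ)·k; here n + g + δ = 0.141.
At the golden rule the marginal product of capital equals n+g+δ: 0.4·k^(0.4−1) = 0.141. Solving, k_gold = (0.4/0.141)^(1/0.6) ≈ 5.6851.
y_gold = 5.6851^0.4 ≈ 2.0040.
c_gold = y_gold − (n+g+δ)·k_gold = 2.0040 − 0.141·5.6851 ≈ 1.2024.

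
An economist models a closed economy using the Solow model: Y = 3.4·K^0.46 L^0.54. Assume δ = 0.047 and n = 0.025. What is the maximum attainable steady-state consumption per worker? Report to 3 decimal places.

n + δ = 0.025 + 0.047 = 0.072.
Setting f'(k) = n+δ gives 0.46·3.4·k^(0.46−1) = 0.072, hence k_gold = (0.46·3.4/0.072)^(1/0.54) ≈ 299.0533.
y_gold = 3.4·299.0533^0.46 ≈ 46.8083.
c_gold = y_gold − (n+δ)·k_gold = 46.8083 − 0.072·299.0533 ≈ 25.2765.

c_gold ≈ 25.277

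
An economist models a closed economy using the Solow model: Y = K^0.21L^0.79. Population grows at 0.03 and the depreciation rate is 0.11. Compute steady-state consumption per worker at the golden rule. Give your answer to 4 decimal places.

n + δ = 0.03 + 0.11 = 0.14.
Setting f'(k) = n+δ gives 0.21·k^(0.21−1) = 0.14, hence k_gold = (0.21/0.14)^(1/0.79) ≈ 1.6707.
y_gold = 1.6707^0.21 ≈ 1.1138.
c_gold = y_gold − (n+δ)·k_gold = 1.1138 − 0.14·1.6707 ≈ 0.8799.

c_gold ≈ 0.8799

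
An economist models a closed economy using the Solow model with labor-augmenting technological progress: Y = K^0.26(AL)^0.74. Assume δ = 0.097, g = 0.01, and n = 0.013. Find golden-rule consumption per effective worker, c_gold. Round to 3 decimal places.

c_gold ≈ 0.971

Break-even investment rate: n + g + δ = 0.013 + 0.01 + 0.097 = 0.12.
Maximizing c = f(k) − (n+g+δ)·k gives f'(k) = n+g+δ, i.e. 0.26·k^(0.26−1) = 0.12, so k_gold = (0.26/0.12)^(1/0.74) ≈ 2.8430.
y_gold = 2.8430^0.26 ≈ 1.3121.
c_gold = y_gold − (n+g+δ)·k_gold = 1.3121 − 0.12·2.8430 ≈ 0.9710.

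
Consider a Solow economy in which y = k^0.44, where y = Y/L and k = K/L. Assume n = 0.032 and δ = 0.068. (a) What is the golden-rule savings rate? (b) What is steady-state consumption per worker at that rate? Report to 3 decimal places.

The effective depreciation rate is n + δ = 0.032 + 0.068 = 0.1.
For Cobb-Douglas, s_gold equals capital's share: s_gold = 0.44.
Setting f'(k) = n+δ gives 0.44·k^(0.44−1) = 0.1, hence k_gold = (0.44/0.1)^(1/0.56) ≈ 14.0936.
y_gold = 14.0936^0.44 ≈ 3.2031; c_gold = (1−0.44)·y_gold ≈ 1.7937.

(a) s_gold = 0.440; (b) c_gold ≈ 1.794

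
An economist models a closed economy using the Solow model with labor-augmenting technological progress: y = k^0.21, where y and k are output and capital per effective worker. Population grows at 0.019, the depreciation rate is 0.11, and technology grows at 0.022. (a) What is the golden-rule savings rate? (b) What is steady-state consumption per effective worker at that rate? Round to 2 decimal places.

The effective depreciation rate is n + g + δ = 0.019 + 0.022 + 0.11 = 0.151.
For Cobb-Douglas, s_gold equals capital's share: s_gold = 0.21.
Setting f'(k) = n+g+δ gives 0.21·k^(0.21−1) = 0.151, hence k_gold = (0.21/0.151)^(1/0.79) ≈ 1.5182.
y_gold = 1.5182^0.21 ≈ 1.0916; c_gold = (1−0.21)·y_gold ≈ 0.8624.

(a) s_gold = 0.21; (b) c_gold ≈ 0.86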